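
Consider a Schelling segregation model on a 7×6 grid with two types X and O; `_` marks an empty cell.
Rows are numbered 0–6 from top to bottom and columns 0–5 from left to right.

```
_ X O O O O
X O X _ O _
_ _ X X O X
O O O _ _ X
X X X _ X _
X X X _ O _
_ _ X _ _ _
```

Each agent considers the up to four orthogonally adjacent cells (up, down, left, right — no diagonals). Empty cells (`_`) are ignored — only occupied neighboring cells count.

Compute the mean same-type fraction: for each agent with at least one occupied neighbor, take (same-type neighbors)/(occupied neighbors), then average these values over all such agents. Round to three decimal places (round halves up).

0.587

(0,1)X 0/2
(0,2)O 1/3
(0,3)O 2/2
(0,4)O 3/3
(0,5)O 1/1
(1,0)X 0/1
(1,1)O 0/3
(1,2)X 1/3
(1,4)O 2/2
(2,2)X 2/3
(2,3)X 1/2
(2,4)O 1/3
(2,5)X 1/2
(3,0)O 1/2
(3,1)O 2/3
(3,2)O 1/3
(3,5)X 1/1
(4,0)X 2/3
(4,1)X 3/4
(4,2)X 2/3
(4,4)X 0/1
(5,0)X 2/2
(5,1)X 3/3
(5,2)X 3/3
(5,4)O 0/1
(6,2)X 1/1
Sum over 26 agents: 0/2 + 1/3 + 2/2 + 3/3 + 1/1 + 0/1 + 0/3 + 1/3 + 2/2 + 2/3 + 1/2 + 1/3 + 1/2 + 1/2 + 2/3 + 1/3 + 1/1 + 2/3 + 3/4 + 2/3 + 0/1 + 2/2 + 3/3 + 3/3 + 0/1 + 1/1 = 61/4; mean = 61/4 ÷ 26 = 61/104 = 0.586538… → 0.587.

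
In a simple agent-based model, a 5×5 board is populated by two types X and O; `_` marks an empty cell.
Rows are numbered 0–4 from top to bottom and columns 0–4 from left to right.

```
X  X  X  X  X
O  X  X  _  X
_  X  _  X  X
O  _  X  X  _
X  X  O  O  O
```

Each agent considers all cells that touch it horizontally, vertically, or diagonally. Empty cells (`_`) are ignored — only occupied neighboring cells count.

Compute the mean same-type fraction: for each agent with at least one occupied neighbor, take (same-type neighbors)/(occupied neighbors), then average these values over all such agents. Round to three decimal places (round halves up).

0.666

(0,0)X 2/3
(0,1)X 4/5
(0,2)X 4/4
(0,3)X 4/4
(0,4)X 2/2
(1,0)O 0/4
(1,1)X 5/6
(1,2)X 6/6
(1,4)X 4/4
(2,1)X 3/5
(2,3)X 5/5
(2,4)X 3/3
(3,0)O 0/3
(3,2)X 4/6
(3,3)X 3/6
(4,0)X 1/2
(4,1)X 2/4
(4,2)O 1/4
(4,3)O 2/4
(4,4)O 1/2
Sum over 20 agents: 2/3 + 4/5 + 4/4 + 4/4 + 2/2 + 0/4 + 5/6 + 6/6 + 4/4 + 3/5 + 5/5 + 3/3 + 0/3 + 4/6 + 3/6 + 1/2 + 2/4 + 1/4 + 2/4 + 1/2 = 799/60; mean = 799/60 ÷ 20 = 799/1200 = 0.665833… → 0.666.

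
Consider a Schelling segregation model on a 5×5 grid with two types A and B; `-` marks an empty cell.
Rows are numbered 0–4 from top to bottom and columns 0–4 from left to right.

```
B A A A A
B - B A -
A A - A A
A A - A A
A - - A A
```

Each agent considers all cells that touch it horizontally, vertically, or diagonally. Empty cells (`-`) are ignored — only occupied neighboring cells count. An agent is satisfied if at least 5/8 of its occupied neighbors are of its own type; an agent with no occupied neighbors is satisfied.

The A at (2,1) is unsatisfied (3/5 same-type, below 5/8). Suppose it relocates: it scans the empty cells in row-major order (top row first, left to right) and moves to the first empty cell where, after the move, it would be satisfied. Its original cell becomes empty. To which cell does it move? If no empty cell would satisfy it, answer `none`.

(1,4)

Vacating (2,1). Empty cells in order:
  (1,1): 3/6 same-type → still unsatisfied.
  (1,4): 5/5 same-type → satisfied — stop here.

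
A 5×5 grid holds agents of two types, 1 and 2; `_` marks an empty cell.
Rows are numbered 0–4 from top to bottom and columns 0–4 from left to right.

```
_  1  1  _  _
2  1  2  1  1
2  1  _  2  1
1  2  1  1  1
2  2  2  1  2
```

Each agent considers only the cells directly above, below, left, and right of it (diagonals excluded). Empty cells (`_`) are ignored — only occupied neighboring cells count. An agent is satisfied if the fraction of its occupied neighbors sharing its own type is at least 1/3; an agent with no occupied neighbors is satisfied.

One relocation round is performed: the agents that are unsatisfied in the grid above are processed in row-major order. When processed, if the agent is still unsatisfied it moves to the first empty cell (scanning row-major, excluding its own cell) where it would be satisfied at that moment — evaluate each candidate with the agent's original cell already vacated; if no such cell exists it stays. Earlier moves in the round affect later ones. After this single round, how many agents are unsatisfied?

3

Initially unsatisfied (in order): (1,2), (2,3), (3,0), (3,1), (4,4).
  (1,2) → (0,0).
  (2,3): no empty cell satisfies it; stays.
  (3,0) → (0,3).
  (3,1): now satisfied by earlier moves; stays.
  (4,4) → (2,2).
Resulting grid:
2 1 1 1 _
2 1 _ 1 1
2 1 2 2 1
_ 2 1 1 1
2 2 2 1 _
Unsatisfied now: (2,1), (2,3), (3,2).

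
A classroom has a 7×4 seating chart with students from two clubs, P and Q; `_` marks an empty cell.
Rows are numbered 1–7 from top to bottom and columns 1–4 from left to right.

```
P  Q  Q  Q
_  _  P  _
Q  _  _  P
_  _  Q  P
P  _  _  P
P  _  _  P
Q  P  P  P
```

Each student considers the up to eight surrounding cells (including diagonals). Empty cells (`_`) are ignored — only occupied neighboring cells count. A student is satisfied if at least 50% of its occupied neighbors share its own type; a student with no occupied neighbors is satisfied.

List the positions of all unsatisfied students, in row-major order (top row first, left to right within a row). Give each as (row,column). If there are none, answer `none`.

(1,1), (1,2), (2,3), (4,3), (7,1)

(1,1)P 0/1 not
(1,2)Q 1/3 not
(1,3)Q 2/3 satisfied
(1,4)Q 1/2 satisfied
(2,3)P 1/4 not
(3,1)Q 0/0 satisfied
(3,4)P 2/3 satisfied
(4,3)Q 0/3 not
(4,4)P 2/3 satisfied
(5,1)P 1/1 satisfied
(5,4)P 2/3 satisfied
(6,1)P 2/3 satisfied
(6,4)P 3/3 satisfied
(7,1)Q 0/2 not
(7,2)P 2/3 satisfied
(7,3)P 3/3 satisfied
(7,4)P 2/2 satisfied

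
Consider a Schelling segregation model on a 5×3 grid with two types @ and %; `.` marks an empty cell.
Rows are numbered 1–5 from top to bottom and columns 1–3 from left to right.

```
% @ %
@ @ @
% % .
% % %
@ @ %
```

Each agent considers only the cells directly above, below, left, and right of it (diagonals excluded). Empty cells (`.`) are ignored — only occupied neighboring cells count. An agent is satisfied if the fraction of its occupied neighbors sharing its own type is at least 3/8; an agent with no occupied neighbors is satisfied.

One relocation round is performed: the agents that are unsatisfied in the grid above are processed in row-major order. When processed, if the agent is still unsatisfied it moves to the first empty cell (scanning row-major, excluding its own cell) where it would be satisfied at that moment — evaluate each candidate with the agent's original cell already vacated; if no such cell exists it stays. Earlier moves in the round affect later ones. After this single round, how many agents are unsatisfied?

3

Initially unsatisfied (in order): (1,1), (1,2), (1,3), (2,1), (5,2).
  (1,1) → (3,3).
  (1,2): now satisfied by earlier moves; stays.
  (1,3): no empty cell satisfies it; stays.
  (2,1): now satisfied by earlier moves; stays.
  (5,2) → (1,1).
Resulting grid:
@ @ %
@ @ @
% % %
% % %
@ . %
Unsatisfied now: (1,3), (2,3), (5,1).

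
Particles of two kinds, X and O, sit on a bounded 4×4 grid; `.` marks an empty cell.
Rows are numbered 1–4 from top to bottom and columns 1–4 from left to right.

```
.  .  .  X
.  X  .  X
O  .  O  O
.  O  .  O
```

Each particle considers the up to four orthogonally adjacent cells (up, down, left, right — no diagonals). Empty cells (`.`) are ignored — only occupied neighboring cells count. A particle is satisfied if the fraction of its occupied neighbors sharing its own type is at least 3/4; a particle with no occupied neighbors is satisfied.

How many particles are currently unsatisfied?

(1,4)X 1/1 satisfied
(2,2)X 0/0 satisfied
(2,4)X 1/2 not
(3,1)O 0/0 satisfied
(3,3)O 1/1 satisfied
(3,4)O 2/3 not
(4,2)O 0/0 satisfied
(4,4)O 1/1 satisfied
Unsatisfied: (2,4), (3,4) — 2 in total.

2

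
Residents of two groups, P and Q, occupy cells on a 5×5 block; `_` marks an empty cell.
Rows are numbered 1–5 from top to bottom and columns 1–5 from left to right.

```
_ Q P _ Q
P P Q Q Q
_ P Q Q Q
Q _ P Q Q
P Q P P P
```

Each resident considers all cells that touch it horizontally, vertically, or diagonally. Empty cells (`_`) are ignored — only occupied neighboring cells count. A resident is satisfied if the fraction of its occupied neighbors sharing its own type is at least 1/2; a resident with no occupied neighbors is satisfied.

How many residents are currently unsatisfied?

7

(1,2)Q 1/4 ✗
(1,3)P 1/4 ✗
(1,5)Q 2/2 ✓
(2,1)P 2/3 ✓
(2,2)P 3/6 ✓
(2,3)Q 4/7 ✓
(2,4)Q 6/7 ✓
(2,5)Q 4/4 ✓
(3,2)P 3/6 ✓
(3,3)Q 4/7 ✓
(3,4)Q 7/8 ✓
(3,5)Q 5/5 ✓
(4,1)Q 1/3 ✗
(4,3)P 3/7 ✗
(4,4)Q 4/8 ✓
(4,5)Q 3/5 ✓
(5,1)P 0/2 ✗
(5,2)Q 1/4 ✗
(5,3)P 2/4 ✓
(5,4)P 3/5 ✓
(5,5)P 1/3 ✗
Unsatisfied: (1,2), (1,3), (4,1), (4,3), (5,1), (5,2), (5,5) — 7 in total.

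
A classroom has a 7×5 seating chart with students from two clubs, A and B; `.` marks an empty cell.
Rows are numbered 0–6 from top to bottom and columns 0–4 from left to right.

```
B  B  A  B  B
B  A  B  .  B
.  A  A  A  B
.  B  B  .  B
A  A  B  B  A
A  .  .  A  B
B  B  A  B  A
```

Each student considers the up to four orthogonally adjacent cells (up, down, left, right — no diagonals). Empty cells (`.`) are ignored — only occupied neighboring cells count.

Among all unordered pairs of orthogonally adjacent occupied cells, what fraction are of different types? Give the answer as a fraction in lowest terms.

Scan each occupied cell's neighbors to the right and below so each pair is counted once.
Row 0: B(0,0)–B(0,1)= B(0,0)–B(1,0)= B(0,1)–A(0,2)≠ B(0,1)–A(1,1)≠ A(0,2)–B(0,3)≠ A(0,2)–B(1,2)≠ B(0,3)–B(0,4)= B(0,4)–B(1,4)=  → 4/8 unlike.
Row 1: B(1,0)–A(1,1)≠ A(1,1)–B(1,2)≠ A(1,1)–A(2,1)= B(1,2)–A(2,2)≠ B(1,4)–B(2,4)=  → 3/5 unlike.
Row 2: A(2,1)–A(2,2)= A(2,1)–B(3,1)≠ A(2,2)–A(2,3)= A(2,2)–B(3,2)≠ A(2,3)–B(2,4)≠ B(2,4)–B(3,4)=  → 3/6 unlike.
Row 3: B(3,1)–B(3,2)= B(3,1)–A(4,1)≠ B(3,2)–B(4,2)= B(3,4)–A(4,4)≠  → 2/4 unlike.
Row 4: A(4,0)–A(4,1)= A(4,0)–A(5,0)= A(4,1)–B(4,2)≠ B(4,2)–B(4,3)= B(4,3)–A(4,4)≠ B(4,3)–A(5,3)≠ A(4,4)–B(5,4)≠  → 4/7 unlike.
Row 5: A(5,0)–B(6,0)≠ A(5,3)–B(5,4)≠ A(5,3)–B(6,3)≠ B(5,4)–A(6,4)≠  → 4/4 unlike.
Row 6: B(6,0)–B(6,1)= B(6,1)–A(6,2)≠ A(6,2)–B(6,3)≠ B(6,3)–A(6,4)≠  → 3/4 unlike.
Total adjacent occupied pairs: 38; unlike-type pairs: 23.
23/38 is already in lowest terms.

23/38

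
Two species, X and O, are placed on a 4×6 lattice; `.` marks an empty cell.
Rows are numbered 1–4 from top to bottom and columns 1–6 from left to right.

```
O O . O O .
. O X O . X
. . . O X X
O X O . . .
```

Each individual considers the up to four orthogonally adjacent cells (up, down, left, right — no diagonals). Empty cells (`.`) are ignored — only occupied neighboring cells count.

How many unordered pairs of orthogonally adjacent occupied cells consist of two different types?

Scan each occupied cell's neighbors to the right and below so each pair is counted once.
From row 1: 0 unlike of 4 pairs (running 0/4).
From row 2: 2 unlike of 4 pairs (running 2/8).
From row 3: 1 unlike of 2 pairs (running 3/10).
From row 4: 2 unlike of 2 pairs (running 5/12).
Total adjacent occupied pairs: 12; unlike-type pairs: 5.

5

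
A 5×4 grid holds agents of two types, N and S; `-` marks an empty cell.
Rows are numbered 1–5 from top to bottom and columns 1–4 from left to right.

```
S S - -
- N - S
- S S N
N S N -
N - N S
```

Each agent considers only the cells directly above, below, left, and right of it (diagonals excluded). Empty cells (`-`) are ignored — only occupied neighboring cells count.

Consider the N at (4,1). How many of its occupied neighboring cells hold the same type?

1

Occupied neighbors of (4,1): (5,1)=N, (4,2)=S.
Same type (N): 1 of 2.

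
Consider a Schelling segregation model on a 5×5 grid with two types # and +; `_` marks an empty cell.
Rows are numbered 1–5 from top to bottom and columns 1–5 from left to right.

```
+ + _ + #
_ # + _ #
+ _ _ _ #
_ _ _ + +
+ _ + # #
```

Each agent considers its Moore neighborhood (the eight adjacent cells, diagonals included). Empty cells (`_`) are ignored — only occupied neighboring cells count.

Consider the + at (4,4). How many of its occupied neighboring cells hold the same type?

2

Occupied neighbors of (4,4): (3,5)=#, (4,5)=+, (5,3)=+, (5,4)=#, (5,5)=#.
Same type (+): 2 of 5.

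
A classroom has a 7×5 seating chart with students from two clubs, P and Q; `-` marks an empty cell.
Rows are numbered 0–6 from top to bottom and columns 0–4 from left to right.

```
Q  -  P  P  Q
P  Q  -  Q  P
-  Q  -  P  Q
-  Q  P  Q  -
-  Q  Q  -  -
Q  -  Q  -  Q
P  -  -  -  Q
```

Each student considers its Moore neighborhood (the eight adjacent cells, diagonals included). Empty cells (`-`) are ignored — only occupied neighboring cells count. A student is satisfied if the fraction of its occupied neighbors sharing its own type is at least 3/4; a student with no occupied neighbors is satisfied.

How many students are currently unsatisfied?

15

(0,0)Q 1/2 ✗
(0,2)P 1/3 ✗
(0,3)P 2/4 ✗
(0,4)Q 1/3 ✗
(1,0)P 0/3 ✗
(1,1)Q 2/4 ✗
(1,3)Q 2/6 ✗
(1,4)P 2/5 ✗
(2,1)Q 2/4 ✗
(2,3)P 2/5 ✗
(2,4)Q 2/4 ✗
(3,1)Q 3/4 ✓
(3,2)P 1/6 ✗
(3,3)Q 2/4 ✗
(4,1)Q 4/5 ✓
(4,2)Q 4/5 ✓
(5,0)Q 1/2 ✗
(5,2)Q 2/2 ✓
(5,4)Q 1/1 ✓
(6,0)P 0/1 ✗
(6,4)Q 1/1 ✓
Unsatisfied: (0,0), (0,2), (0,3), (0,4), (1,0), (1,1), (1,3), (1,4), (2,1), (2,3), (2,4), (3,2), (3,3), (5,0), (6,0) — 15 in total.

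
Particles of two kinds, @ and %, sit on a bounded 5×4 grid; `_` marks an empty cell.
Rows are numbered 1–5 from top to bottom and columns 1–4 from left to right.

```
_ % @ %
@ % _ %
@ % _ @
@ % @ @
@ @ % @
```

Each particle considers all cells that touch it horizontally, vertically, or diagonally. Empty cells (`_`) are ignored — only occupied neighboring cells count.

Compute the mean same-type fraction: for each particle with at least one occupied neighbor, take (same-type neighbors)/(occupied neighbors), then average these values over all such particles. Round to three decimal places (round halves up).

(1,2)% 1/3
(1,3)@ 0/4
(1,4)% 1/2
(2,1)@ 1/4
(2,2)% 2/5
(2,4)% 1/3
(3,1)@ 2/5
(3,2)% 2/6
(3,4)@ 2/3
(4,1)@ 3/5
(4,2)% 2/7
(4,3)@ 4/7
(4,4)@ 3/4
(5,1)@ 2/3
(5,2)@ 3/5
(5,3)% 1/5
(5,4)@ 2/3
Sum over 17 particles: 1/3 + 0/4 + 1/2 + 1/4 + 2/5 + 1/3 + 2/5 + 2/6 + 2/3 + 3/5 + 2/7 + 4/7 + 3/4 + 2/3 + 3/5 + 1/5 + 2/3 = 529/70; mean = 529/70 ÷ 17 = 529/1190 = 0.444537… → 0.445.

0.445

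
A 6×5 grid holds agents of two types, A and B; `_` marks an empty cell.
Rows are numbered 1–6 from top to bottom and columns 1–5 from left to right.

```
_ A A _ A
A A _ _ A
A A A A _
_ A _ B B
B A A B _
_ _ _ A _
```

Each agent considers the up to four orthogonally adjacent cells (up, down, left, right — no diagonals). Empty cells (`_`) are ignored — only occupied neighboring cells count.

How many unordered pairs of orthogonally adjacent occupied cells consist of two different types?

Scan each occupied cell's neighbors to the right and below so each pair is counted once.
From row 1: 0 unlike of 3 pairs (running 0/3).
From row 2: 0 unlike of 3 pairs (running 0/6).
From row 3: 1 unlike of 5 pairs (running 1/11).
From row 4: 0 unlike of 3 pairs (running 1/14).
From row 5: 3 unlike of 4 pairs (running 4/18).
Total adjacent occupied pairs: 18; unlike-type pairs: 4.

4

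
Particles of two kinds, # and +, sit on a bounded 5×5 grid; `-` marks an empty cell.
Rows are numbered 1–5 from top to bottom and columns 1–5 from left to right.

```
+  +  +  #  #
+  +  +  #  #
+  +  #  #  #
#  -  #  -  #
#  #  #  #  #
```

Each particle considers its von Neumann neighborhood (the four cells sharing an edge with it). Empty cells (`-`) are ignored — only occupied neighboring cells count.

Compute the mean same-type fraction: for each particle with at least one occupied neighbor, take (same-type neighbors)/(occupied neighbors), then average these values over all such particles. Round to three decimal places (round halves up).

(1,1)+ 2/2
(1,2)+ 3/3
(1,3)+ 2/3
(1,4)# 2/3
(1,5)# 2/2
(2,1)+ 3/3
(2,2)+ 4/4
(2,3)+ 2/4
(2,4)# 3/4
(2,5)# 3/3
(3,1)+ 2/3
(3,2)+ 2/3
(3,3)# 2/4
(3,4)# 3/3
(3,5)# 3/3
(4,1)# 1/2
(4,3)# 2/2
(4,5)# 2/2
(5,1)# 2/2
(5,2)# 2/2
(5,3)# 3/3
(5,4)# 2/2
(5,5)# 2/2
Sum over 23 particles: 2/2 + 3/3 + 2/3 + 2/3 + 2/2 + 3/3 + 4/4 + 2/4 + 3/4 + 3/3 + 2/3 + 2/3 + 2/4 + 3/3 + 3/3 + 1/2 + 2/2 + 2/2 + 2/2 + 2/2 + 3/3 + 2/2 + 2/2 = 239/12; mean = 239/12 ÷ 23 = 239/276 = 0.865942… → 0.866.

0.866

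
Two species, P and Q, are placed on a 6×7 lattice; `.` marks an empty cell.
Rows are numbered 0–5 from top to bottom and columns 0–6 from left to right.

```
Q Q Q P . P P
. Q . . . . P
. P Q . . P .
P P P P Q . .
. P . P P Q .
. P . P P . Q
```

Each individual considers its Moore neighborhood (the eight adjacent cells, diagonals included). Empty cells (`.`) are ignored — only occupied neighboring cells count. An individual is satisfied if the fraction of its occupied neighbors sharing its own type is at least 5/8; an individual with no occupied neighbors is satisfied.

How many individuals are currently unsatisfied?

7

Row 0: (0,0)Q 2/2 satisfied · (0,1)Q 3/3 satisfied · (0,2)Q 2/3 satisfied · (0,3)P 0/1 not · (0,5)P 2/2 satisfied · (0,6)P 2/2 satisfied
Row 1: (1,1)Q 4/5 satisfied · (1,6)P 3/3 satisfied
Row 2: (2,1)P 3/5 not · (2,2)Q 1/5 not · (2,5)P 1/2 not
Row 3: (3,0)P 3/3 satisfied · (3,1)P 4/5 satisfied · (3,2)P 5/6 satisfied · (3,3)P 3/5 not · (3,4)Q 1/5 not
Row 4: (4,1)P 4/4 satisfied · (4,3)P 5/6 satisfied · (4,4)P 4/6 satisfied · (4,5)Q 2/4 not
Row 5: (5,1)P 1/1 satisfied · (5,3)P 3/3 satisfied · (5,4)P 3/4 satisfied · (5,6)Q 1/1 satisfied
Unsatisfied: (0,3), (2,1), (2,2), (2,5), (3,3), (3,4), (4,5) — 7 in total.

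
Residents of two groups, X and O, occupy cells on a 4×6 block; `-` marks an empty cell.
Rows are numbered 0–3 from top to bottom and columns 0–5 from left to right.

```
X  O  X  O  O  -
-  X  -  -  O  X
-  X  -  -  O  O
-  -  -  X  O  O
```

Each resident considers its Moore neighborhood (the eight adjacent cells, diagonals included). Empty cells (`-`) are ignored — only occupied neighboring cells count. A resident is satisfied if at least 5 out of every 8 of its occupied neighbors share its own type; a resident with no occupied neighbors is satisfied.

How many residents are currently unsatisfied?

5

Row 0: (0,0)X 1/2 unhappy · (0,1)O 0/3 unhappy · (0,2)X 1/3 unhappy · (0,3)O 2/3 ok · (0,4)O 2/3 ok
Row 1: (1,1)X 3/4 ok · (1,4)O 4/5 ok · (1,5)X 0/4 unhappy
Row 2: (2,1)X 1/1 ok · (2,4)O 4/6 ok · (2,5)O 4/5 ok
Row 3: (3,3)X 0/2 unhappy · (3,4)O 3/4 ok · (3,5)O 3/3 ok
Unsatisfied: (0,0), (0,1), (0,2), (1,5), (3,3) — 5 in total.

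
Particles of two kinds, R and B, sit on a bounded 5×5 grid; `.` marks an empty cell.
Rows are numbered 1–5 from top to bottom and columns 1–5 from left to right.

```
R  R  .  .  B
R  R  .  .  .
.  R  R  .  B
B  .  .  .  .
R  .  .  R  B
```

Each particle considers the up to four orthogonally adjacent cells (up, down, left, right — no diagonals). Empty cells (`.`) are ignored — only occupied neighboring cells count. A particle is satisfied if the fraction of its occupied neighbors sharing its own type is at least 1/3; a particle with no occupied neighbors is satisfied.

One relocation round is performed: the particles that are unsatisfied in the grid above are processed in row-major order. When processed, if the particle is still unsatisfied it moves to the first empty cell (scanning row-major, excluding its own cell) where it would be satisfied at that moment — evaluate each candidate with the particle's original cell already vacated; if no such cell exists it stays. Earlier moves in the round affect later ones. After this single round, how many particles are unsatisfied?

0

Initially unsatisfied (in order): (4,1), (5,1), (5,4), (5,5).
  (4,1) → (1,4).
  (5,1): now satisfied by earlier moves; stays.
  (5,4) → (1,3).
  (5,5): now satisfied by earlier moves; stays.
Resulting grid:
R R R B B
R R . . .
. R R . B
. . . . .
R . . . B
All satisfied now.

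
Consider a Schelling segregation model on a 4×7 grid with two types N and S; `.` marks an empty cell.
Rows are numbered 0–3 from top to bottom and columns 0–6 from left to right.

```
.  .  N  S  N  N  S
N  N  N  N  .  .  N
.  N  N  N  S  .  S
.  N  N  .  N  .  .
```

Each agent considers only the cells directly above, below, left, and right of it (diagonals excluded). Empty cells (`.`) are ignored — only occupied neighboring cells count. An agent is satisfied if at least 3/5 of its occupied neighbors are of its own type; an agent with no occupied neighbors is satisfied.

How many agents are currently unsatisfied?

(0,2)N 1/2 unhappy
(0,3)S 0/3 unhappy
(0,4)N 1/2 unhappy
(0,5)N 1/2 unhappy
(0,6)S 0/2 unhappy
(1,0)N 1/1 ok
(1,1)N 3/3 ok
(1,2)N 4/4 ok
(1,3)N 2/3 ok
(1,6)N 0/2 unhappy
(2,1)N 3/3 ok
(2,2)N 4/4 ok
(2,3)N 2/3 ok
(2,4)S 0/2 unhappy
(2,6)S 0/1 unhappy
(3,1)N 2/2 ok
(3,2)N 2/2 ok
(3,4)N 0/1 unhappy
Unsatisfied: (0,2), (0,3), (0,4), (0,5), (0,6), (1,6), (2,4), (2,6), (3,4) — 9 in total.

9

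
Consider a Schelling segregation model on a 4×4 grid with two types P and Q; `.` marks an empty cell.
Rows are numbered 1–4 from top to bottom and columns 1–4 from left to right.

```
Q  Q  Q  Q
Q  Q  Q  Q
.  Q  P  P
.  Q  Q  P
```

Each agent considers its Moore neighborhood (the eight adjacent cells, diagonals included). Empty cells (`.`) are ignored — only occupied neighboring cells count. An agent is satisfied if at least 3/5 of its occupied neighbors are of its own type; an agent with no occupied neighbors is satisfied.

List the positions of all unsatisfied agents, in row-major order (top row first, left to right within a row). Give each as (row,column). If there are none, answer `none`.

(1,1)Q 3/3 ✓
(1,2)Q 5/5 ✓
(1,3)Q 5/5 ✓
(1,4)Q 3/3 ✓
(2,1)Q 4/4 ✓
(2,2)Q 6/7 ✓
(2,3)Q 6/8 ✓
(2,4)Q 3/5 ✓
(3,2)Q 5/6 ✓
(3,3)P 2/8 ✗
(3,4)P 2/5 ✗
(4,2)Q 2/3 ✓
(4,3)Q 2/5 ✗
(4,4)P 2/3 ✓

(3,3), (3,4), (4,3)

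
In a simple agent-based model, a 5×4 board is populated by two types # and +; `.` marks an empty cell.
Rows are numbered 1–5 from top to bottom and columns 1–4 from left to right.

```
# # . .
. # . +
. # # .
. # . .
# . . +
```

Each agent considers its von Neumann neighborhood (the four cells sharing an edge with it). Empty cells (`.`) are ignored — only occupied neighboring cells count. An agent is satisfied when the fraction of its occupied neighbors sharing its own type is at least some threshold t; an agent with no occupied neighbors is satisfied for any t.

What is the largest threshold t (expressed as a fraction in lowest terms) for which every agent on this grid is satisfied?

1/1

(1,1)# 1/1
(1,2)# 2/2
(2,2)# 2/2
(2,4)+ — no occupied neighbors
(3,2)# 3/3
(3,3)# 1/1
(4,2)# 1/1
(5,1)# — no occupied neighbors
(5,4)+ — no occupied neighbors
The smallest same-type fraction is 1/1 at (1,1), which reduces to 1/1. Any threshold above that leaves this agent unsatisfied.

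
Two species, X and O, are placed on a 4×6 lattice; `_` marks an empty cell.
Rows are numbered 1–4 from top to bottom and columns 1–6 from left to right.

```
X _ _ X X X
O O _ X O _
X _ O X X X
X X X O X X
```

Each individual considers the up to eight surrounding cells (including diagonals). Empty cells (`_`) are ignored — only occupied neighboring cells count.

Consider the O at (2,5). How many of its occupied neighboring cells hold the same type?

0

Occupied neighbors of (2,5): (1,4)=X, (1,5)=X, (1,6)=X, (2,4)=X, (3,4)=X, (3,5)=X, (3,6)=X.
Same type (O): 0 of 7.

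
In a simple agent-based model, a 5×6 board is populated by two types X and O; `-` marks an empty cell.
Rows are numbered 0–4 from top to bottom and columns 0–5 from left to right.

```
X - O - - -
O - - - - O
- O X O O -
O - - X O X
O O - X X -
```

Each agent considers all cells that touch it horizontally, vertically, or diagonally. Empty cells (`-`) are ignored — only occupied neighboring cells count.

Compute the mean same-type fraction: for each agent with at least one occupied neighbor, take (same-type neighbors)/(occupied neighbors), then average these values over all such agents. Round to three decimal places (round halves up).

(0,0)X 0/1
(0,2)O — no occupied neighbors
(1,0)O 1/2
(1,5)O 1/1
(2,1)O 2/3
(2,2)X 1/3
(2,3)O 2/4
(2,4)O 3/5
(3,0)O 3/3
(3,3)X 3/6
(3,4)O 2/6
(3,5)X 1/3
(4,0)O 2/2
(4,1)O 2/2
(4,3)X 2/3
(4,4)X 3/4
Sum over 15 agents: 0/1 + 1/2 + 1/1 + 2/3 + 1/3 + 2/4 + 3/5 + 3/3 + 3/6 + 2/6 + 1/3 + 2/2 + 2/2 + 2/3 + 3/4 = 551/60; mean = 551/60 ÷ 15 = 551/900 = 0.612222… → 0.612.

0.612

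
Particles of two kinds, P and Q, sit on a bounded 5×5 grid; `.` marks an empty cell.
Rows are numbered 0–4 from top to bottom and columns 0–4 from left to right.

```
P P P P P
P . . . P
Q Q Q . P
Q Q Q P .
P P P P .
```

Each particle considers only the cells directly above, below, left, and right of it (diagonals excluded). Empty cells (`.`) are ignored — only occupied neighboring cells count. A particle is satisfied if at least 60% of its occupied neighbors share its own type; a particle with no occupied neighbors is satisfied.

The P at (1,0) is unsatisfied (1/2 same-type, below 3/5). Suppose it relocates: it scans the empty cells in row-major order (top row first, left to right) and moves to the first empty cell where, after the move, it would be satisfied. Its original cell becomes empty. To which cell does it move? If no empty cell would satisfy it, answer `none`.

(1,3)

Vacating (1,0). Empty cells in order:
  (1,1): 1/2 same-type → still unsatisfied.
  (1,2): 1/2 same-type → still unsatisfied.
  (1,3): 2/2 same-type → satisfied — stop here.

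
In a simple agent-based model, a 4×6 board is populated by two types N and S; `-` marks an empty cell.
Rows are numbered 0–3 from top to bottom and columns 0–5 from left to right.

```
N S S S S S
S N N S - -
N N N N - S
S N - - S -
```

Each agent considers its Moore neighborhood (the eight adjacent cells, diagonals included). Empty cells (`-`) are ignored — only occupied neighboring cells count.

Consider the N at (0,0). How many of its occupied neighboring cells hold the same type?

Occupied neighbors of (0,0): (0,1)=S, (1,0)=S, (1,1)=N.
Same type (N): 1 of 3.

1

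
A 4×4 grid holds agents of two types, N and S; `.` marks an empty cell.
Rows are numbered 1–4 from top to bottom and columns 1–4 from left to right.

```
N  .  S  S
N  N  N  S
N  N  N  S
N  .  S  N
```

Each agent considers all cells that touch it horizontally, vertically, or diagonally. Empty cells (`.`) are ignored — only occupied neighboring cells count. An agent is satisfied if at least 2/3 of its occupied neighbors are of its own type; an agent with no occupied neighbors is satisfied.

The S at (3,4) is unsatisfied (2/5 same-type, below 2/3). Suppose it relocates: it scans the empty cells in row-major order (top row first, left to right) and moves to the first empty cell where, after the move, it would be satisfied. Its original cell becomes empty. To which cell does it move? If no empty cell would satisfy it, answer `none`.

none

Vacating (3,4). Empty cells in order:
  (1,2): 1/5 same-type → still unsatisfied.
  (4,2): 1/5 same-type → still unsatisfied.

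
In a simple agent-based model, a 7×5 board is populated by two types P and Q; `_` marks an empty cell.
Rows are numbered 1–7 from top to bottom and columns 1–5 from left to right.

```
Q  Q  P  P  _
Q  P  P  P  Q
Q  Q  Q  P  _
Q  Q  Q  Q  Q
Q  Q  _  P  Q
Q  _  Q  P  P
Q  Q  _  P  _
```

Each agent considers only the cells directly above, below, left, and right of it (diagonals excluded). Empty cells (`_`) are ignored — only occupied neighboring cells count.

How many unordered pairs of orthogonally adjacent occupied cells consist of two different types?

Scan each occupied cell's neighbors to the right and below so each pair is counted once.
From row 1: 2 unlike of 7 pairs (running 2/7).
From row 2: 4 unlike of 8 pairs (running 6/15).
From row 3: 2 unlike of 7 pairs (running 8/22).
From row 4: 1 unlike of 8 pairs (running 9/30).
From row 5: 2 unlike of 5 pairs (running 11/35).
From row 6: 1 unlike of 4 pairs (running 12/39).
From row 7: 0 unlike of 1 pairs (running 12/40).
Total adjacent occupied pairs: 40; unlike-type pairs: 12.

12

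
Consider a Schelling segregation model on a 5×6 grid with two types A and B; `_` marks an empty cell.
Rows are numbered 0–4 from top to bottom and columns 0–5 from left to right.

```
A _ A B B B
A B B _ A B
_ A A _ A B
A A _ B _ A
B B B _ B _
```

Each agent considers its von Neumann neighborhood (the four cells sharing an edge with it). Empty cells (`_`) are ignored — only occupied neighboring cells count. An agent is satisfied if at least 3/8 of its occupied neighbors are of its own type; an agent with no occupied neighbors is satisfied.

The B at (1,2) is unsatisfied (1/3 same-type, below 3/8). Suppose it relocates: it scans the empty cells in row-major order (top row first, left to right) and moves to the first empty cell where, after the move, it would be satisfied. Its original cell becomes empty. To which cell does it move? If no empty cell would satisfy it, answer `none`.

Vacating (1,2). Empty cells in order:
  (0,1): 1/3 same-type → still unsatisfied.
  (1,3): 1/2 same-type → satisfied — stop here.

(1,3)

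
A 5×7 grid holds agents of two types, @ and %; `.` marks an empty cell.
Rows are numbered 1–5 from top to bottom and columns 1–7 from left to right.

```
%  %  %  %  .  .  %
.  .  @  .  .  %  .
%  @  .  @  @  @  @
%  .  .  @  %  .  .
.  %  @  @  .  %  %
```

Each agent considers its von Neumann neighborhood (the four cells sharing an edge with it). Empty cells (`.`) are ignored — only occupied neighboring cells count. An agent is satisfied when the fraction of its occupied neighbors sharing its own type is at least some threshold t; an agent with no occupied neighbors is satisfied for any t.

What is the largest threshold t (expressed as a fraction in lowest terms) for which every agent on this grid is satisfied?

0/1

Row 1: (1,1)% 1/1 · (1,2)% 2/2 · (1,3)% 2/3 · (1,4)% 1/1 · (1,7)% — no occupied neighbors
Row 2: (2,3)@ 0/1 · (2,6)% 0/1
Row 3: (3,1)% 1/2 · (3,2)@ 0/1 · (3,4)@ 2/2 · (3,5)@ 2/3 · (3,6)@ 2/3 · (3,7)@ 1/1
Row 4: (4,1)% 1/1 · (4,4)@ 2/3 · (4,5)% 0/2
Row 5: (5,2)% 0/1 · (5,3)@ 1/2 · (5,4)@ 2/2 · (5,6)% 1/1 · (5,7)% 1/1
The smallest same-type fraction is 0/1 at (2,3), which reduces to 0/1. Any threshold above that leaves this agent unsatisfied.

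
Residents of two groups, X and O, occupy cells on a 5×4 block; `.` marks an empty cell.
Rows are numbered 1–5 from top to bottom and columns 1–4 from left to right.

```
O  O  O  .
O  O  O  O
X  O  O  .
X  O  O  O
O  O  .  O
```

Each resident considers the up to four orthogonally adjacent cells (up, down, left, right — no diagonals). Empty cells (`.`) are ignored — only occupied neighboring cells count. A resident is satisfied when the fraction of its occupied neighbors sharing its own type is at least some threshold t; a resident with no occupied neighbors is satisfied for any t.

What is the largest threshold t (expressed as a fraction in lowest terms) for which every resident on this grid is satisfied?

Row 1: (1,1)O 2/2 · (1,2)O 3/3 · (1,3)O 2/2
Row 2: (2,1)O 2/3 · (2,2)O 4/4 · (2,3)O 4/4 · (2,4)O 1/1
Row 3: (3,1)X 1/3 · (3,2)O 3/4 · (3,3)O 3/3
Row 4: (4,1)X 1/3 · (4,2)O 3/4 · (4,3)O 3/3 · (4,4)O 2/2
Row 5: (5,1)O 1/2 · (5,2)O 2/2 · (5,4)O 1/1
The smallest same-type fraction is 1/3 at (3,1), which reduces to 1/3. Any threshold above that leaves this resident unsatisfied.

1/3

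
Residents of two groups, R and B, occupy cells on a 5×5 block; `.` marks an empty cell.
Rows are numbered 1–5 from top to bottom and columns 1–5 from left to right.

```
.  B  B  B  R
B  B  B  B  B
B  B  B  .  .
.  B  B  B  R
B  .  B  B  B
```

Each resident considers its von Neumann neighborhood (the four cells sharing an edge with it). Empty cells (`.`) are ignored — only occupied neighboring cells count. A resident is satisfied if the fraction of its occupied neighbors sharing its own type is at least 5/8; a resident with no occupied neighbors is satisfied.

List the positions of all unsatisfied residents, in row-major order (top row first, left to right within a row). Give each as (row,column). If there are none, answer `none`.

(1,5), (2,5), (4,5), (5,5)

Row 1: (1,2)B 2/2 ok · (1,3)B 3/3 ok · (1,4)B 2/3 ok · (1,5)R 0/2 unhappy
Row 2: (2,1)B 2/2 ok · (2,2)B 4/4 ok · (2,3)B 4/4 ok · (2,4)B 3/3 ok · (2,5)B 1/2 unhappy
Row 3: (3,1)B 2/2 ok · (3,2)B 4/4 ok · (3,3)B 3/3 ok
Row 4: (4,2)B 2/2 ok · (4,3)B 4/4 ok · (4,4)B 2/3 ok · (4,5)R 0/2 unhappy
Row 5: (5,1)B 0/0 ok · (5,3)B 2/2 ok · (5,4)B 3/3 ok · (5,5)B 1/2 unhappy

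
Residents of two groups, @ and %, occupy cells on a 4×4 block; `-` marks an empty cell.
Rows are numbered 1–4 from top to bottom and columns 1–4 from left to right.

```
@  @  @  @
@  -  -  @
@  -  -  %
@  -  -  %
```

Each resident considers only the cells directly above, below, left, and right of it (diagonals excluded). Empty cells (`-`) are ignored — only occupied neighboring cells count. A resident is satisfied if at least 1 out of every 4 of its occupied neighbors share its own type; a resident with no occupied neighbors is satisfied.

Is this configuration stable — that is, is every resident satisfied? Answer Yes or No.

Yes

Row 1: (1,1)@ 2/2 ok · (1,2)@ 2/2 ok · (1,3)@ 2/2 ok · (1,4)@ 2/2 ok
Row 2: (2,1)@ 2/2 ok · (2,4)@ 1/2 ok
Row 3: (3,1)@ 2/2 ok · (3,4)% 1/2 ok
Row 4: (4,1)@ 1/1 ok · (4,4)% 1/1 ok
All meet the threshold, so the configuration is stable.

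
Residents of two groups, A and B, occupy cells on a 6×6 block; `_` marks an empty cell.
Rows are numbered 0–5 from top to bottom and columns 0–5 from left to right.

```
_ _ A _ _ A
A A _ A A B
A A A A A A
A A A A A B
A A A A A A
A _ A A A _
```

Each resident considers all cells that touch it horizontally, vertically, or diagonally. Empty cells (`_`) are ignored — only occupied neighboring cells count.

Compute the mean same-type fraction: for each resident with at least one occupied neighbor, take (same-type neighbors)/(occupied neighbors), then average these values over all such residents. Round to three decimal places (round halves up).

0.868

Row 0: (0,2)A 2/2 · (0,5)A 1/2
Row 1: (1,0)A 3/3 · (1,1)A 5/5 · (1,3)A 5/5 · (1,4)A 5/6 · (1,5)B 0/4
Row 2: (2,0)A 5/5 · (2,1)A 7/7 · (2,2)A 7/7 · (2,3)A 7/7 · (2,4)A 6/8 · (2,5)A 3/5
Row 3: (3,0)A 5/5 · (3,1)A 8/8 · (3,2)A 8/8 · (3,3)A 8/8 · (3,4)A 7/8 · (3,5)B 0/5
Row 4: (4,0)A 4/4 · (4,1)A 7/7 · (4,2)A 7/7 · (4,3)A 8/8 · (4,4)A 6/7 · (4,5)A 3/4
Row 5: (5,0)A 2/2 · (5,2)A 4/4 · (5,3)A 5/5 · (5,4)A 4/4
Sum over 29 residents: 2/2 + 1/2 + 3/3 + 5/5 + 5/5 + 5/6 + 0/4 + 5/5 + 7/7 + 7/7 + 7/7 + 6/8 + 3/5 + 5/5 + 8/8 + 8/8 + 8/8 + 7/8 + 0/5 + 4/4 + 7/7 + 7/7 + 8/8 + 6/7 + 3/4 + 2/2 + 4/4 + 5/5 + 4/4 = 21139/840; mean = 21139/840 ÷ 29 = 21139/24360 = 0.867775… → 0.868.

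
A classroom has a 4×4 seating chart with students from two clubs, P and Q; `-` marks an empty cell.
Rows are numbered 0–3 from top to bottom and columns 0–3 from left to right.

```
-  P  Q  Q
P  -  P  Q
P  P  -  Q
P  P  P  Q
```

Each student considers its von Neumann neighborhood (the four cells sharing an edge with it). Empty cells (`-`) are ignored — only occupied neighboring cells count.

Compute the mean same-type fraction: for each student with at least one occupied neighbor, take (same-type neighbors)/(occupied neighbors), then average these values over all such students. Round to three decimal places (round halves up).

Row 0: (0,1)P 0/1 · (0,2)Q 1/3 · (0,3)Q 2/2
Row 1: (1,0)P 1/1 · (1,2)P 0/2 · (1,3)Q 2/3
Row 2: (2,0)P 3/3 · (2,1)P 2/2 · (2,3)Q 2/2
Row 3: (3,0)P 2/2 · (3,1)P 3/3 · (3,2)P 1/2 · (3,3)Q 1/2
Sum over 13 students: 0/1 + 1/3 + 2/2 + 1/1 + 0/2 + 2/3 + 3/3 + 2/2 + 2/2 + 2/2 + 3/3 + 1/2 + 1/2 = 9; mean = 9 ÷ 13 = 9/13 = 0.692307… → 0.692.

0.692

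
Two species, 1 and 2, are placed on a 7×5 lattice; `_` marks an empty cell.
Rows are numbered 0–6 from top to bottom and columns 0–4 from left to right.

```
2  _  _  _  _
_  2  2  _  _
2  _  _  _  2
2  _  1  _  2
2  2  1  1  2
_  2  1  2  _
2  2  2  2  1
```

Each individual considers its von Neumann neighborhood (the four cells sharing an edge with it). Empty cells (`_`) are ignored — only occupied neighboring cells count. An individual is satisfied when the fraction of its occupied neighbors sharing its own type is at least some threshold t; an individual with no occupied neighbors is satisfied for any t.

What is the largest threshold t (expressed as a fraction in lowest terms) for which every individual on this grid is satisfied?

(0,0)2 — no occupied neighbors
(1,1)2 1/1
(1,2)2 1/1
(2,0)2 1/1
(2,4)2 1/1
(3,0)2 2/2
(3,2)1 1/1
(3,4)2 2/2
(4,0)2 2/2
(4,1)2 2/3
(4,2)1 3/4
(4,3)1 1/3
(4,4)2 1/2
(5,1)2 2/3
(5,2)1 1/4
(5,3)2 1/3
(6,0)2 1/1
(6,1)2 3/3
(6,2)2 2/3
(6,3)2 2/3
(6,4)1 0/1
The smallest same-type fraction is 0/1 at (6,4), which reduces to 0/1. Any threshold above that leaves this individual unsatisfied.

0/1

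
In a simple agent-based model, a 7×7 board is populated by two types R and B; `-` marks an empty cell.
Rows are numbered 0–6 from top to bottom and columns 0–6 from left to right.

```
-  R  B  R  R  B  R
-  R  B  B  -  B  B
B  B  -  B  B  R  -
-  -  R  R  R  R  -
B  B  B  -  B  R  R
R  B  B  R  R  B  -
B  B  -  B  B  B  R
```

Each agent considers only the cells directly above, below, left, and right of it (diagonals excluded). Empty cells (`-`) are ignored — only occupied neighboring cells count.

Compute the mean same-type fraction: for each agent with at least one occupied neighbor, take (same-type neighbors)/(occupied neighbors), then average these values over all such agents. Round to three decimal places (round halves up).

0.518

Row 0: (0,1)R 1/2 · (0,2)B 1/3 · (0,3)R 1/3 · (0,4)R 1/2 · (0,5)B 1/3 · (0,6)R 0/2
Row 1: (1,1)R 1/3 · (1,2)B 2/3 · (1,3)B 2/3 · (1,5)B 2/3 · (1,6)B 1/2
Row 2: (2,0)B 1/1 · (2,1)B 1/2 · (2,3)B 2/3 · (2,4)B 1/3 · (2,5)R 1/3
Row 3: (3,2)R 1/2 · (3,3)R 2/3 · (3,4)R 2/4 · (3,5)R 3/3
Row 4: (4,0)B 1/2 · (4,1)B 3/3 · (4,2)B 2/3 · (4,4)B 0/3 · (4,5)R 2/4 · (4,6)R 1/1
Row 5: (5,0)R 0/3 · (5,1)B 3/4 · (5,2)B 2/3 · (5,3)R 1/3 · (5,4)R 1/4 · (5,5)B 1/3
Row 6: (6,0)B 1/2 · (6,1)B 2/2 · (6,3)B 1/2 · (6,4)B 2/3 · (6,5)B 2/3 · (6,6)R 0/1
Sum over 38 agents: 1/2 + 1/3 + 1/3 + 1/2 + 1/3 + 0/2 + 1/3 + 2/3 + 2/3 + 2/3 + 1/2 + 1/1 + 1/2 + 2/3 + 1/3 + 1/3 + 1/2 + 2/3 + 2/4 + 3/3 + 1/2 + 3/3 + 2/3 + 0/3 + 2/4 + 1/1 + 0/3 + 3/4 + 2/3 + 1/3 + 1/4 + 1/3 + 1/2 + 2/2 + 1/2 + 2/3 + 2/3 + 0/1 = 59/3; mean = 59/3 ÷ 38 = 59/114 = 0.517543… → 0.518.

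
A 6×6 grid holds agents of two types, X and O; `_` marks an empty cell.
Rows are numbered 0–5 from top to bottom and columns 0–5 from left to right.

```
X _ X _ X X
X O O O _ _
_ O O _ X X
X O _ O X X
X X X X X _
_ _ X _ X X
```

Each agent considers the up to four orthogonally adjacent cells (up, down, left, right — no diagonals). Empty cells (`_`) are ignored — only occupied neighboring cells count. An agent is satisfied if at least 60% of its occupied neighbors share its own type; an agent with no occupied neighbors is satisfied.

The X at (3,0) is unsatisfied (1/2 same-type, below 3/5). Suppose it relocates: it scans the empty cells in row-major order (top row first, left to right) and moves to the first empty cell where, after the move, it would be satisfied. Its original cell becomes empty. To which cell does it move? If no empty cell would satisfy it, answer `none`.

(0,1)

Vacating (3,0). Empty cells in order:
  (0,1): 2/3 same-type → satisfied — stop here.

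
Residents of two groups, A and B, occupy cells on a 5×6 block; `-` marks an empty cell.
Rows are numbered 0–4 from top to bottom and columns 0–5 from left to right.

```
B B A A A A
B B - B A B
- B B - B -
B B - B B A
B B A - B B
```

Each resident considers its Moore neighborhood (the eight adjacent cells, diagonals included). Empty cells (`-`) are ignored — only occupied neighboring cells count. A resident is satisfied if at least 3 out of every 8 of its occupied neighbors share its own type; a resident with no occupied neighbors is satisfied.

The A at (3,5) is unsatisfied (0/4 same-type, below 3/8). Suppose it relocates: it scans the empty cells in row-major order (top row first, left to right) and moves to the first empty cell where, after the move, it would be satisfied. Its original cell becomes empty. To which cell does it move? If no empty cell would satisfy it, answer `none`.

none

Vacating (3,5). Empty cells in order:
  (1,2): 2/7 same-type → still unsatisfied.
  (2,0): 0/5 same-type → still unsatisfied.
  (2,3): 1/6 same-type → still unsatisfied.
  (2,5): 1/4 same-type → still unsatisfied.
  (3,2): 1/6 same-type → still unsatisfied.
  (4,3): 1/4 same-type → still unsatisfied.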